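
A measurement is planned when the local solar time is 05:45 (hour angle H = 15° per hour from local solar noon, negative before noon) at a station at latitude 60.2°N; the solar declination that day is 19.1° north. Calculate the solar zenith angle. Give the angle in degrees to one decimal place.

75.3°

Hour angle H = 15° × (5.75 − 12) = -93.75°.
cos θ_z = sin φ sin δ + cos φ cos δ cos H = (0.8678)(0.3272) + (0.4970)(0.9449)(-0.0654) = 0.2532.
θ_z = arccos(0.2532) = 75.33°.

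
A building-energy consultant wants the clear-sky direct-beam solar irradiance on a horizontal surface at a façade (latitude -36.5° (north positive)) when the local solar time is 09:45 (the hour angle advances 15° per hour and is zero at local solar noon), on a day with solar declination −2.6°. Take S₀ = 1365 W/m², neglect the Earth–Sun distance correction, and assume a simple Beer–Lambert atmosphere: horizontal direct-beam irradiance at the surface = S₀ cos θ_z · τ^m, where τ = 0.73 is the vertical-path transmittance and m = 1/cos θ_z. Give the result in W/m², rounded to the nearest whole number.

603 W/m²

Hour angle H = 15° × (9.75 − 12) = -33.75°.
cos θ_z = sin(-36.5°) sin(-2.6°) + cos(-36.5°) cos(-2.6°) cos(-33.75°) = 0.0270 + 0.6677 = 0.6947.
Air mass m = 1/cos θ_z = 1/0.6947 = 1.439; τ^m = 0.73^1.439 = 0.6358.
Surface direct beam = 1365 × 0.6947 × 0.6358 = 602.91 W/m².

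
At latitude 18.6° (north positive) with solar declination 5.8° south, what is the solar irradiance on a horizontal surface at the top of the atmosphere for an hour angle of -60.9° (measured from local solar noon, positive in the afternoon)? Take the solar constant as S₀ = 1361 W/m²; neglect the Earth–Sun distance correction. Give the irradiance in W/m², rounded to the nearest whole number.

580 W/m²

cos θ_z = sin φ sin δ + cos φ cos δ cos H = (0.3190)(-0.1011) + (0.9478)(0.9949)(0.4863) = 0.4263.
Top-of-atmosphere irradiance = S₀ cos θ_z = 1361 × 0.4263 = 580.19 W/m².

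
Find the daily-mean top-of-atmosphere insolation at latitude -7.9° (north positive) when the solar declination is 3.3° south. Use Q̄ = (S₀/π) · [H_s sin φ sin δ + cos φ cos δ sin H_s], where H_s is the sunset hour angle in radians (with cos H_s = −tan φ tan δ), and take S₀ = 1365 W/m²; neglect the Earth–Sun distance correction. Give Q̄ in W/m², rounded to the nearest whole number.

−tan φ tan δ = −(-0.1388)(-0.0577) = -0.0080; H_s = arccos(-0.0080) = 90.46°. In radians, H_s = 1.5788.
H_s sin φ sin δ = 1.5788 × -0.1374 × -0.0576 = 0.0125.
cos φ cos δ sin H_s = 0.9905 × 0.9983 × 1.0000 = 0.9888.
Q̄ = (1365/π) × (0.0125 + 0.9888) = 434.49 × 1.0013 = 435.05 W/m².

435 W/m²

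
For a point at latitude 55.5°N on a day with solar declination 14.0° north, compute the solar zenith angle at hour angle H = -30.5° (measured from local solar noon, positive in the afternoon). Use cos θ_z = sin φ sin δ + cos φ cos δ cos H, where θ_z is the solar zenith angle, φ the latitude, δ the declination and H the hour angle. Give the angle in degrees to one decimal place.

47.7°

With φ = 55.5°, δ = 14.0°, H = -30.50°: sin φ sin δ = 0.1994, cos φ cos δ cos H = 0.4735, so cos θ_z = 0.6729.
θ_z = arccos(0.6729) = 47.71°.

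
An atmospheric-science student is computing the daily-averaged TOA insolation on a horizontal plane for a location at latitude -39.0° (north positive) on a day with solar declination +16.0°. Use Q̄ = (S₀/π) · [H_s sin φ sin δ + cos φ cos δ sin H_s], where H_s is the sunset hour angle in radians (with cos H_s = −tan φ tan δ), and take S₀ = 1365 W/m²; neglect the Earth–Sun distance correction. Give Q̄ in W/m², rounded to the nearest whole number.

215 W/m²

The sunset hour angle satisfies cos H_s = −tan φ tan δ = 0.2322, giving H_s = 76.57°. In radians, H_s = 1.3364.
H_s sin φ sin δ = 1.3364 × -0.6293 × 0.2756 = -0.2318.
cos φ cos δ sin H_s = 0.7771 × 0.9613 × 0.9727 = 0.7266.
Q̄ = (1365/π) × (-0.2318 + 0.7266) = 434.49 × 0.4948 = 214.99 W/m².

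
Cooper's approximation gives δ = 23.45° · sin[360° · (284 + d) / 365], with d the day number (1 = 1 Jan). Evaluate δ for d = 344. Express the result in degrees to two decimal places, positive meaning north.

-23.05°

360 × (284 + 344) / 365 = 619.397°; sin(619.397°) = -0.9829.
δ = 23.45 × -0.9829 = -23.049° ≈ -23.05°.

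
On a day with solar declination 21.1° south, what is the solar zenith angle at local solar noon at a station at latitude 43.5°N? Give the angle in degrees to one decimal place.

64.6°

At local solar noon the hour angle is zero, so the zenith angle is |φ − δ| = |43.5° − (-21.1°)| = 64.6°.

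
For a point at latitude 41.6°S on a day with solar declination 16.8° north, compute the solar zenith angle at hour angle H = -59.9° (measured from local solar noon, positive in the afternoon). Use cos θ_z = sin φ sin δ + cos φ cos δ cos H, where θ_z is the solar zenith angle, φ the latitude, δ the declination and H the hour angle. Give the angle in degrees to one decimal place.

cos θ_z = sin φ sin δ + cos φ cos δ cos H = (-0.6639)(0.2890) + (0.7478)(0.9573)(0.5015) = 0.1671.
θ_z = arccos(0.1671) = 80.38°.

80.4°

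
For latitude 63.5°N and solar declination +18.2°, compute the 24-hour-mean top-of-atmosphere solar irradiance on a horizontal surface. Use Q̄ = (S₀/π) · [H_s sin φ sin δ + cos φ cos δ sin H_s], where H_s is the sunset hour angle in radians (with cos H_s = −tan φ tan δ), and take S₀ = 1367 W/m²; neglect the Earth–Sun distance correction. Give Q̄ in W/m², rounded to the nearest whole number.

417 W/m²

The sunset hour angle satisfies cos H_s = −tan φ tan δ = -0.6594, giving H_s = 131.25°. In radians, H_s = 2.2907.
H_s sin φ sin δ = 2.2907 × 0.8949 × 0.3123 = 0.6402.
cos φ cos δ sin H_s = 0.4462 × 0.9500 × 0.7519 = 0.3187.
Q̄ = (1367/π) × (0.6402 + 0.3187) = 435.13 × 0.9589 = 417.25 W/m².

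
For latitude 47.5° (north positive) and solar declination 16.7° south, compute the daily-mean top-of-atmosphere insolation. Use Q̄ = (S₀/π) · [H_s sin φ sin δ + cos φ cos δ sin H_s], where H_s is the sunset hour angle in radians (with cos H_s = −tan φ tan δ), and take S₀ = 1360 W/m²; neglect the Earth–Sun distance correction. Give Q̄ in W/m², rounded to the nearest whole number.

−tan φ tan δ = −(1.0913)(-0.3000) = 0.3274; H_s = arccos(0.3274) = 70.89°. In radians, H_s = 1.2373.
H_s sin φ sin δ = 1.2373 × 0.7373 × -0.2874 = -0.2622.
cos φ cos δ sin H_s = 0.6756 × 0.9578 × 0.9449 = 0.6114.
Q̄ = (1360/π) × (-0.2622 + 0.6114) = 432.90 × 0.3492 = 151.17 W/m².

151 W/m²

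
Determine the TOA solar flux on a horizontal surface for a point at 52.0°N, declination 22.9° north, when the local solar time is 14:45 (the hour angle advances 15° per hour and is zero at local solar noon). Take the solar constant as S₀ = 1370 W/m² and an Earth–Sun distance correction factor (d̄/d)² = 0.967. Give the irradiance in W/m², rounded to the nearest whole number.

971 W/m²

Hour angle H = 15° × (14.75 − 12) = 41.25°.
With φ = 52.0°, δ = 22.9°, H = 41.25°: sin φ sin δ = 0.3066, cos φ cos δ cos H = 0.4264, so cos θ_z = 0.7330.
Top-of-atmosphere irradiance = S₀ (d̄/d)² cos θ_z = 1370 × 0.967 × 0.7330 = 971.07 W/m².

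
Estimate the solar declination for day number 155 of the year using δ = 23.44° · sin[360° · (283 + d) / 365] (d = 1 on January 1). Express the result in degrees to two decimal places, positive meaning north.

+22.29°

360 × (283 + 155) / 365 = 432.000°; sin(432.000°) = 0.9511.
δ = 23.44 × 0.9511 = 22.294° ≈ +22.29°.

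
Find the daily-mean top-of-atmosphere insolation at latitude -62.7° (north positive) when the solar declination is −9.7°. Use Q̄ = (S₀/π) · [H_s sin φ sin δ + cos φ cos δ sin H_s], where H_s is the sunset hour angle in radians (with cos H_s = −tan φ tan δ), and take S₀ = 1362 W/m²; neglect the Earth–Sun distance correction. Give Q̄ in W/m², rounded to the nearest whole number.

cos H_s = −tan(-62.7°) · tan(-9.7°) = -0.3312, so H_s = arccos(-0.3312) = 109.34°. In radians, H_s = 1.9083.
H_s sin φ sin δ = 1.9083 × -0.8886 × -0.1685 = 0.2857.
cos φ cos δ sin H_s = 0.4586 × 0.9857 × 0.9436 = 0.4265.
Q̄ = (1362/π) × (0.2857 + 0.4265) = 433.54 × 0.7122 = 308.77 W/m².

309 W/m²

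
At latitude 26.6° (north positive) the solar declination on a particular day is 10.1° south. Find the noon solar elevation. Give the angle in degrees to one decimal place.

At local solar noon the hour angle is zero, so the elevation is 90° − |φ − δ| = 90° − |26.6° − (-10.1°)| = 90° − 36.7° = 53.3°.

53.3°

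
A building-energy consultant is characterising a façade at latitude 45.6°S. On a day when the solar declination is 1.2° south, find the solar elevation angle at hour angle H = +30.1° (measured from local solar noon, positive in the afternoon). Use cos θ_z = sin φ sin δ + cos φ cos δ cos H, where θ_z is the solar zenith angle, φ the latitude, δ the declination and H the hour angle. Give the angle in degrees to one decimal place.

38.3°

With φ = -45.6°, δ = -1.2°, H = 30.10°: sin φ sin δ = 0.0150, cos φ cos δ cos H = 0.6052, so cos θ_z = 0.6202.
θ_z = arccos(0.6202) = 51.67°, so the elevation is 90° − 51.67° = 38.33°.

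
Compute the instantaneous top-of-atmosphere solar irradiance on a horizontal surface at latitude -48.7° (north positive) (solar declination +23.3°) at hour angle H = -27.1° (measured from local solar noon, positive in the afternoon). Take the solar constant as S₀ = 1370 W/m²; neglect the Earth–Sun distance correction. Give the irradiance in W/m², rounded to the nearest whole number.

332 W/m²

With φ = -48.7°, δ = 23.3°, H = -27.10°: sin φ sin δ = -0.2972, cos φ cos δ cos H = 0.5396, so cos θ_z = 0.2424.
Top-of-atmosphere irradiance = S₀ cos θ_z = 1370 × 0.2424 = 332.09 W/m².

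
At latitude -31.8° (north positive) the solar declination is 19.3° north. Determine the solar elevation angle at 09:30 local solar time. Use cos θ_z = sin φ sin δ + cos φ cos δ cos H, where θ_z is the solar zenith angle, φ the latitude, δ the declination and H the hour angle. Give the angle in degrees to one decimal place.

27.5°

Hour angle H = 15° × (9.5 − 12) = -37.50°.
cos θ_z = sin(-31.8°) sin(19.3°) + cos(-31.8°) cos(19.3°) cos(-37.50°) = -0.1742 + 0.6364 = 0.4622.
θ_z = arccos(0.4622) = 62.47°, so the elevation is 90° − 62.47° = 27.53°.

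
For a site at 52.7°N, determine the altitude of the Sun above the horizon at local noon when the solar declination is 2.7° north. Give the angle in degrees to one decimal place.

At local solar noon the hour angle is zero, so the elevation is 90° − |φ − δ| = 90° − |52.7° − (2.7°)| = 90° − 50.0° = 40.0°.

40.0°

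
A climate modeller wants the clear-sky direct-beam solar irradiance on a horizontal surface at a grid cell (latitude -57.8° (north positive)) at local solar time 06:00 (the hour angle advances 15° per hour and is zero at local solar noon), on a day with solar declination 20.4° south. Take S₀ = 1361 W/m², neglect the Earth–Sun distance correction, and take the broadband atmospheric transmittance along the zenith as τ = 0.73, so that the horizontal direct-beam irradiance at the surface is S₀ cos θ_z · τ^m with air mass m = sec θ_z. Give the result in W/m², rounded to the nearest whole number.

138 W/m²

Hour angle H = 15° × (6 − 12) = -90.00°.
cos θ_z = sin φ sin δ + cos φ cos δ cos H = (-0.8462)(-0.3486) + (0.5329)(0.9373)(0.0000) = 0.2950.
Air mass m = 1/cos θ_z = 1/0.2950 = 3.390; τ^m = 0.73^3.390 = 0.3441.
Surface direct beam = 1361 × 0.2950 × 0.3441 = 138.15 W/m².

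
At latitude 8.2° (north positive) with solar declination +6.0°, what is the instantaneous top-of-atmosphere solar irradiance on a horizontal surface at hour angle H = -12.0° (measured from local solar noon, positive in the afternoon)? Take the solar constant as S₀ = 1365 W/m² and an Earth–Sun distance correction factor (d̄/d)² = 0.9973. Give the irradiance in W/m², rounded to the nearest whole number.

1331 W/m²

With φ = 8.2°, δ = 6.0°, H = -12.00°: sin φ sin δ = 0.0149, cos φ cos δ cos H = 0.9628, so cos θ_z = 0.9777.
Top-of-atmosphere irradiance = S₀ (d̄/d)² cos θ_z = 1365 × 0.9973 × 0.9777 = 1330.96 W/m².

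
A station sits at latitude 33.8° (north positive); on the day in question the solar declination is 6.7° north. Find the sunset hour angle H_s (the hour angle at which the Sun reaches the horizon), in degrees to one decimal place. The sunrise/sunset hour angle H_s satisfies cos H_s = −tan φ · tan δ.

94.5°

cos H_s = −tan(33.8°) · tan(6.7°) = -0.0786, so H_s = arccos(-0.0786) = 94.51°.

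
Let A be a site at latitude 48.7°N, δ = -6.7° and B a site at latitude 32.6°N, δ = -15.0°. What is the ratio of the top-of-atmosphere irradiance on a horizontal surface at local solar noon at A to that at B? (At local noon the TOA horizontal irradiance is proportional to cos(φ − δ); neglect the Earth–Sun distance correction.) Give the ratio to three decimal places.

A: cos θ_z = cos(48.7° − (-6.7°)) = 0.5678.
B: cos θ_z = cos(32.6° − (-15.0°)) = 0.6743.
Ratio A/B = 0.5678 / 0.6743 = 0.8421.

0.842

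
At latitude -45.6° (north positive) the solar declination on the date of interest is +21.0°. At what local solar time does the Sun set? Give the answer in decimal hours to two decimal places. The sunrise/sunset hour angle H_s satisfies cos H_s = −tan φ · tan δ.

The sunset hour angle satisfies cos H_s = −tan φ tan δ = 0.3920, giving H_s = 66.92°.
Sunset is at 12 + H_s/15 = 12 + 4.461 = 16.461 h local solar time.

16.46 h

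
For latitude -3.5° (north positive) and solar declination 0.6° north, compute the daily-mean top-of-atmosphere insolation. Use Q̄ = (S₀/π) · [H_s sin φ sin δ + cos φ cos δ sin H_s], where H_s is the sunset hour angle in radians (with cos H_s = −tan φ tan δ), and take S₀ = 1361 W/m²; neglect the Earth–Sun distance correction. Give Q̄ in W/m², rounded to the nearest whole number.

432 W/m²

−tan φ tan δ = −(-0.0612)(0.0105) = 0.0006; H_s = arccos(0.0006) = 89.97°. In radians, H_s = 1.5703.
H_s sin φ sin δ = 1.5703 × -0.0610 × 0.0105 = -0.0010.
cos φ cos δ sin H_s = 0.9981 × 0.9999 × 1.0000 = 0.9980.
Q̄ = (1361/π) × (-0.0010 + 0.9980) = 433.22 × 0.9970 = 431.92 W/m².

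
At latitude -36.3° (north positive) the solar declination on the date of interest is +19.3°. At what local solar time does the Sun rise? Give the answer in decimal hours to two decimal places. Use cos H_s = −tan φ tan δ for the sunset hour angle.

The sunset hour angle satisfies cos H_s = −tan φ tan δ = 0.2572, giving H_s = 75.10°.
Sunrise is at 12 − H_s/15 = 12 − 5.007 = 6.993 h local solar time.

6.99 h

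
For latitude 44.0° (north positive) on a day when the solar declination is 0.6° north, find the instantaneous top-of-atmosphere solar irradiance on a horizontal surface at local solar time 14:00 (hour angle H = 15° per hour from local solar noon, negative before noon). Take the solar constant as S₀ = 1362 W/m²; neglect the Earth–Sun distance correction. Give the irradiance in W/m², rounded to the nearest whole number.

858 W/m²

Hour angle H = 15° × (14 − 12) = 30.00°.
cos θ_z = sin(44.0°) sin(0.6°) + cos(44.0°) cos(0.6°) cos(30.00°) = 0.0073 + 0.6229 = 0.6302.
Top-of-atmosphere irradiance = S₀ cos θ_z = 1362 × 0.6302 = 858.33 W/m².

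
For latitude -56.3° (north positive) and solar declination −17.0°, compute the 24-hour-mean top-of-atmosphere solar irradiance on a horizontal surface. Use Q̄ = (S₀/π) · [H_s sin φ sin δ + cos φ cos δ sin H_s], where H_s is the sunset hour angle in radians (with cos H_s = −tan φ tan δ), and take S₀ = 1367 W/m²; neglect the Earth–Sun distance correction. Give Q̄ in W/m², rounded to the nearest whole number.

422 W/m²

−tan φ tan δ = −(-1.4994)(-0.3057) = -0.4584; H_s = arccos(-0.4584) = 117.28°. In radians, H_s = 2.0469.
H_s sin φ sin δ = 2.0469 × -0.8320 × -0.2924 = 0.4980.
cos φ cos δ sin H_s = 0.5548 × 0.9563 × 0.8888 = 0.4716.
Q̄ = (1367/π) × (0.4980 + 0.4716) = 435.13 × 0.9696 = 421.90 W/m².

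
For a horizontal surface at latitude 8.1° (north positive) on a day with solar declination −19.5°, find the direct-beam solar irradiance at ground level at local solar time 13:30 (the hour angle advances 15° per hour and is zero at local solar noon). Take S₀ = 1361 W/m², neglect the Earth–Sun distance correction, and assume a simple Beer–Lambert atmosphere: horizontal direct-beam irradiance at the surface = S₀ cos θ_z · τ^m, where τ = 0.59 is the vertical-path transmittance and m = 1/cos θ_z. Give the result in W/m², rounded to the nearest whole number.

581 W/m²

Hour angle H = 15° × (13.5 − 12) = 22.50°.
With φ = 8.1°, δ = -19.5°, H = 22.50°: sin φ sin δ = -0.0470, cos φ cos δ cos H = 0.8622, so cos θ_z = 0.8152.
Air mass m = 1/cos θ_z = 1/0.8152 = 1.227; τ^m = 0.59^1.227 = 0.5234.
Surface direct beam = 1361 × 0.8152 × 0.5234 = 580.71 W/m².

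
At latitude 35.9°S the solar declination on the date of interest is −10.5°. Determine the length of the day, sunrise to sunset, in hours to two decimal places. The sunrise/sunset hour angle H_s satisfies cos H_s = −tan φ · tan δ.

The sunset hour angle satisfies cos H_s = −tan φ tan δ = -0.1342, giving H_s = 97.71°.
Day length = 2 H_s / 15° h⁻¹ = 195.42° / 15 = 13.028 h.

13.03 hours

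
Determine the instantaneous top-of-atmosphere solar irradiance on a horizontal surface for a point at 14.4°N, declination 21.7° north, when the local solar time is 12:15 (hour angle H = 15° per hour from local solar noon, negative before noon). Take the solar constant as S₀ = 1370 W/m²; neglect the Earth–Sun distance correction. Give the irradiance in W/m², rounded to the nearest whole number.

Hour angle H = 15° × (12.25 − 12) = 3.75°.
With φ = 14.4°, δ = 21.7°, H = 3.75°: sin φ sin δ = 0.0920, cos φ cos δ cos H = 0.8980, so cos θ_z = 0.9900.
Top-of-atmosphere irradiance = S₀ cos θ_z = 1370 × 0.9900 = 1356.30 W/m².

1356 W/m²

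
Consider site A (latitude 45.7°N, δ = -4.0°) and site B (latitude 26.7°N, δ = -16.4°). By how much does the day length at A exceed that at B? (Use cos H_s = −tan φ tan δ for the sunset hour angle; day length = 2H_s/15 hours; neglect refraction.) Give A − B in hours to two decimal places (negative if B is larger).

+0.59 h

A: H_s = arccos(−tan 45.7° · tan -4.0°) = 85.89°, so 2H_s/15 = 11.4520 h.
B: H_s = arccos(−tan 26.7° · tan -16.4°) = 81.49°, so 2H_s/15 = 10.8653 h.
A − B = 11.4520 − 10.8653 = 0.5867 h.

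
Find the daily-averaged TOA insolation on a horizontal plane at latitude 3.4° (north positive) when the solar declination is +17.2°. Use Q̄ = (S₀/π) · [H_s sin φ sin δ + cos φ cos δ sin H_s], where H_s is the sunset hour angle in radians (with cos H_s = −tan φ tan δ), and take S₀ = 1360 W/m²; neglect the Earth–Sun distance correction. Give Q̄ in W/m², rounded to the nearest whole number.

cos H_s = −tan(3.4°) · tan(17.2°) = -0.0184, so H_s = arccos(-0.0184) = 91.05°. In radians, H_s = 1.5891.
H_s sin φ sin δ = 1.5891 × 0.0593 × 0.2957 = 0.0279.
cos φ cos δ sin H_s = 0.9982 × 0.9553 × 0.9998 = 0.9534.
Q̄ = (1360/π) × (0.0279 + 0.9534) = 432.90 × 0.9813 = 424.80 W/m².

425 W/m²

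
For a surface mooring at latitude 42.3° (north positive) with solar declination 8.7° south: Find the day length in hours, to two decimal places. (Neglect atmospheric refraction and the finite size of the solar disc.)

10.93 hours

cos H_s = −tan(42.3°) · tan(-8.7°) = 0.1392, so H_s = arccos(0.1392) = 82.00°.
Day length = 2 H_s / 15° h⁻¹ = 164.00° / 15 = 10.933 h.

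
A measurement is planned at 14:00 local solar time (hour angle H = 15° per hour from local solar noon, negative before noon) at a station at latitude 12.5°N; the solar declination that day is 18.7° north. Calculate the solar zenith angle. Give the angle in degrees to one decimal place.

Hour angle H = 15° × (14 − 12) = 30.00°.
cos θ_z = sin(12.5°) sin(18.7°) + cos(12.5°) cos(18.7°) cos(30.00°) = 0.0694 + 0.8009 = 0.8703.
θ_z = arccos(0.8703) = 29.51°.

29.5°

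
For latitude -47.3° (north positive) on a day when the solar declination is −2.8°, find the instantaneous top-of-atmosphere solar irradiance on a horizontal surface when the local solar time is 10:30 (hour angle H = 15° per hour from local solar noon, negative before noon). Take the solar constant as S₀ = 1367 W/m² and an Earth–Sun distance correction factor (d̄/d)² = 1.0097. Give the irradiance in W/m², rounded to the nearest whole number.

913 W/m²

Hour angle H = 15° × (10.5 − 12) = -22.50°.
cos θ_z = sin φ sin δ + cos φ cos δ cos H = (-0.7349)(-0.0488) + (0.6782)(0.9988)(0.9239) = 0.6617.
Top-of-atmosphere irradiance = S₀ (d̄/d)² cos θ_z = 1367 × 1.0097 × 0.6617 = 913.32 W/m².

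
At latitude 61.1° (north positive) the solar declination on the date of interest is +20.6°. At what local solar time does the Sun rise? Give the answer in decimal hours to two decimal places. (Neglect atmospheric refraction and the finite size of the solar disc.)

3.14 h

−tan φ tan δ = −(1.8115)(0.3759) = -0.6809; H_s = arccos(-0.6809) = 132.91°.
Sunrise is at 12 − H_s/15 = 12 − 8.861 = 3.139 h local solar time.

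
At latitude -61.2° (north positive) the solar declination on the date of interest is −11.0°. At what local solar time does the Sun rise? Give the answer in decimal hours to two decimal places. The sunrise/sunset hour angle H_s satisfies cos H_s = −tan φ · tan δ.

4.62 h

−tan φ tan δ = −(-1.8190)(-0.1944) = -0.3536; H_s = arccos(-0.3536) = 110.71°.
Sunrise is at 12 − H_s/15 = 12 − 7.381 = 4.619 h local solar time.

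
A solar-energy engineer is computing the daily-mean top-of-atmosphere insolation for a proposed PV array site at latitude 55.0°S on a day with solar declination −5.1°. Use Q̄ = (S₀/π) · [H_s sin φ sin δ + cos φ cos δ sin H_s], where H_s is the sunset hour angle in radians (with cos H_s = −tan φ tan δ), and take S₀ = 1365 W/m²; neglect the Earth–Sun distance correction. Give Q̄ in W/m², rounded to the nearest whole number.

−tan φ tan δ = −(-1.4281)(-0.0892) = -0.1274; H_s = arccos(-0.1274) = 97.32°. In radians, H_s = 1.6986.
H_s sin φ sin δ = 1.6986 × -0.8192 × -0.0889 = 0.1237.
cos φ cos δ sin H_s = 0.5736 × 0.9960 × 0.9918 = 0.5666.
Q̄ = (1365/π) × (0.1237 + 0.5666) = 434.49 × 0.6903 = 299.93 W/m².

300 W/m²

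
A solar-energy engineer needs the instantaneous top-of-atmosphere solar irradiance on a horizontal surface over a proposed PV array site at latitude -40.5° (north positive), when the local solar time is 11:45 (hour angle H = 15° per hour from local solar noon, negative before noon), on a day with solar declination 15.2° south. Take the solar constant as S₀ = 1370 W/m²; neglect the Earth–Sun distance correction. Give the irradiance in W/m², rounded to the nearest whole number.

1236 W/m²

Hour angle H = 15° × (11.75 − 12) = -3.75°.
With φ = -40.5°, δ = -15.2°, H = -3.75°: sin φ sin δ = 0.1703, cos φ cos δ cos H = 0.7322, so cos θ_z = 0.9025.
Top-of-atmosphere irradiance = S₀ cos θ_z = 1370 × 0.9025 = 1236.42 W/m².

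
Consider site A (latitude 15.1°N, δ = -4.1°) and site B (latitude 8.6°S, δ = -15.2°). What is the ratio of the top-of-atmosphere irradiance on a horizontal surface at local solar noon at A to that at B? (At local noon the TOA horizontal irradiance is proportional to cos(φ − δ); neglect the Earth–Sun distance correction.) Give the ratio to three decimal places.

A: cos θ_z = cos(15.1° − (-4.1°)) = 0.9444.
B: cos θ_z = cos(-8.6° − (-15.2°)) = 0.9934.
Ratio A/B = 0.9444 / 0.9934 = 0.9507.

0.951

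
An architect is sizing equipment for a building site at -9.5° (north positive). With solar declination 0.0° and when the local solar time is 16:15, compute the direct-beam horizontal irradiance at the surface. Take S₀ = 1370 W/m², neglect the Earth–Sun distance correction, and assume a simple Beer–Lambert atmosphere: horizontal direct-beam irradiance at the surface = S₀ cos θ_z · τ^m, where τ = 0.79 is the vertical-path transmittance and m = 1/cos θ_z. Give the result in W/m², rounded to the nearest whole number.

348 W/m²

Hour angle H = 15° × (16.25 − 12) = 63.75°.
With φ = -9.5°, δ = 0.0°, H = 63.75°: sin φ sin δ = 0.0000, cos φ cos δ cos H = 0.4362, so cos θ_z = 0.4362.
Air mass m = 1/cos θ_z = 1/0.4362 = 2.293; τ^m = 0.79^2.293 = 0.5825.
Surface direct beam = 1370 × 0.4362 × 0.5825 = 348.10 W/m².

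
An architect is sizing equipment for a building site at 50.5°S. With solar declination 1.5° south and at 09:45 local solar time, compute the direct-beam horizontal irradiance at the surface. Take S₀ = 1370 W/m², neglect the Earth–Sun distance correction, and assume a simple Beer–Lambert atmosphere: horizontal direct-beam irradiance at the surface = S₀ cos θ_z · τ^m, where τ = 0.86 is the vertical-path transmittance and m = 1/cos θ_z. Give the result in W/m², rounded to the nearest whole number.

Hour angle H = 15° × (9.75 − 12) = -33.75°.
cos θ_z = sin(-50.5°) sin(-1.5°) + cos(-50.5°) cos(-1.5°) cos(-33.75°) = 0.0202 + 0.5287 = 0.5489.
Air mass m = 1/cos θ_z = 1/0.5489 = 1.822; τ^m = 0.86^1.822 = 0.7597.
Surface direct beam = 1370 × 0.5489 × 0.7597 = 571.29 W/m².

571 W/m²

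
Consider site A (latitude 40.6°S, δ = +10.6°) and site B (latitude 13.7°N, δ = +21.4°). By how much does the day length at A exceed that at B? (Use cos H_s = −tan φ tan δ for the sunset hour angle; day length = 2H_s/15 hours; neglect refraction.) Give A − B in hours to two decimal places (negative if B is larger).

A: H_s = arccos(−tan -40.6° · tan 10.6°) = 80.77°, so 2H_s/15 = 10.7693 h.
B: H_s = arccos(−tan 13.7° · tan 21.4°) = 95.48°, so 2H_s/15 = 12.7307 h.
A − B = 10.7693 − 12.7307 = -1.9614 h.

-1.96 h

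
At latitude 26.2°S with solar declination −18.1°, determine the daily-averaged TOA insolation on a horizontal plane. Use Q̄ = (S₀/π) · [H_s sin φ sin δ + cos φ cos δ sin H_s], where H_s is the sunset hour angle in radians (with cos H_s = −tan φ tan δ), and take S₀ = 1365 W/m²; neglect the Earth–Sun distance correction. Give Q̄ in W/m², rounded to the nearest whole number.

469 W/m²

cos H_s = −tan(-26.2°) · tan(-18.1°) = -0.1608, so H_s = arccos(-0.1608) = 99.25°. In radians, H_s = 1.7322.
H_s sin φ sin δ = 1.7322 × -0.4415 × -0.3107 = 0.2376.
cos φ cos δ sin H_s = 0.8973 × 0.9505 × 0.9870 = 0.8418.
Q̄ = (1365/π) × (0.2376 + 0.8418) = 434.49 × 1.0794 = 468.99 W/m².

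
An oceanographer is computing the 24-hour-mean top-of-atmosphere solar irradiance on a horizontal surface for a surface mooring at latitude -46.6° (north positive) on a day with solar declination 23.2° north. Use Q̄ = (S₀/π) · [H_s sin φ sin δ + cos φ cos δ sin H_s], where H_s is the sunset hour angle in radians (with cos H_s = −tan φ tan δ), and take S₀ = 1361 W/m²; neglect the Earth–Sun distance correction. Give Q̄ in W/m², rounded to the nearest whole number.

cos H_s = −tan(-46.6°) · tan(23.2°) = 0.4532, so H_s = arccos(0.4532) = 63.05°. In radians, H_s = 1.1004.
H_s sin φ sin δ = 1.1004 × -0.7266 × 0.3939 = -0.3149.
cos φ cos δ sin H_s = 0.6871 × 0.9191 × 0.8914 = 0.5629.
Q̄ = (1361/π) × (-0.3149 + 0.5629) = 433.22 × 0.2480 = 107.44 W/m².

107 W/m²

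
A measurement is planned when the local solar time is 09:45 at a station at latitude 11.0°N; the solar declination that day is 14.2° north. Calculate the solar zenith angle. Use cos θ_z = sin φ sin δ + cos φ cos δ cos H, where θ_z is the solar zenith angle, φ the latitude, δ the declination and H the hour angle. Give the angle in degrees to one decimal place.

33.1°

Hour angle H = 15° × (9.75 − 12) = -33.75°.
cos θ_z = sin φ sin δ + cos φ cos δ cos H = (0.1908)(0.2453) + (0.9816)(0.9694)(0.8315) = 0.8380.
θ_z = arccos(0.8380) = 33.07°.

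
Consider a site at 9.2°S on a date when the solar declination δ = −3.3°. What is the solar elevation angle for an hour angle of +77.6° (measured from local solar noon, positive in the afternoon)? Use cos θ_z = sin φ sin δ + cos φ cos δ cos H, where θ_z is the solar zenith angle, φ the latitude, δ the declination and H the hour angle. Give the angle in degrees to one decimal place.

cos θ_z = sin(-9.2°) sin(-3.3°) + cos(-9.2°) cos(-3.3°) cos(77.60°) = 0.0092 + 0.2116 = 0.2208.
θ_z = arccos(0.2208) = 77.24°, so the elevation is 90° − 77.24° = 12.76°.

12.8°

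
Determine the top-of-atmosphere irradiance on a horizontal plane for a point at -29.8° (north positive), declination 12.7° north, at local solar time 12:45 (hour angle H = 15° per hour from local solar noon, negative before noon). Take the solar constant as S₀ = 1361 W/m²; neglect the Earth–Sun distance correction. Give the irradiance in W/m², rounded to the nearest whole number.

981 W/m²

Hour angle H = 15° × (12.75 − 12) = 11.25°.
With φ = -29.8°, δ = 12.7°, H = 11.25°: sin φ sin δ = -0.1093, cos φ cos δ cos H = 0.8303, so cos θ_z = 0.7210.
Top-of-atmosphere irradiance = S₀ cos θ_z = 1361 × 0.7210 = 981.28 W/m².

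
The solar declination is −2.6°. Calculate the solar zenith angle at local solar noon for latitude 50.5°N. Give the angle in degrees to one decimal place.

53.1°

At local solar noon the hour angle is zero, so the zenith angle is |φ − δ| = |50.5° − (-2.6°)| = 53.1°.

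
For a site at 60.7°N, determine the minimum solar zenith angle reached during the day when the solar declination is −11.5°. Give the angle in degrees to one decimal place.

72.2°

At local solar noon the hour angle is zero, so the zenith angle is |φ − δ| = |60.7° − (-11.5°)| = 72.2°.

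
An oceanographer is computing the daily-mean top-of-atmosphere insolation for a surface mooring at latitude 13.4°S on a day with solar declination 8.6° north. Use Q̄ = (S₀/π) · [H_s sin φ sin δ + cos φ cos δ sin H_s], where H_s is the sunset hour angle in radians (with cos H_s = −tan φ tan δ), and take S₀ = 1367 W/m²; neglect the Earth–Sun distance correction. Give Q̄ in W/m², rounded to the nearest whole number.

The sunset hour angle satisfies cos H_s = −tan φ tan δ = 0.0360, giving H_s = 87.94°. In radians, H_s = 1.5348.
H_s sin φ sin δ = 1.5348 × -0.2317 × 0.1495 = -0.0532.
cos φ cos δ sin H_s = 0.9728 × 0.9888 × 0.9994 = 0.9613.
Q̄ = (1367/π) × (-0.0532 + 0.9613) = 435.13 × 0.9081 = 395.14 W/m².

395 W/m²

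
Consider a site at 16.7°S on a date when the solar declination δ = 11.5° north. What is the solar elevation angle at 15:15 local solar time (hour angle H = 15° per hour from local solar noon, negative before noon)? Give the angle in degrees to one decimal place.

34.2°

Hour angle H = 15° × (15.25 − 12) = 48.75°.
cos θ_z = sin(-16.7°) sin(11.5°) + cos(-16.7°) cos(11.5°) cos(48.75°) = -0.0573 + 0.6189 = 0.5616.
θ_z = arccos(0.5616) = 55.83°, so the elevation is 90° − 55.83° = 34.17°.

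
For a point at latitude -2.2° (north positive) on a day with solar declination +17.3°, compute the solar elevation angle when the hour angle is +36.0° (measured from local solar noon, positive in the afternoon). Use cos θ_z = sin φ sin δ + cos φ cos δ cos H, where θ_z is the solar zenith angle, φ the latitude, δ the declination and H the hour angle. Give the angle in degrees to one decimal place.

cos θ_z = sin φ sin δ + cos φ cos δ cos H = (-0.0384)(0.2974) + (0.9993)(0.9548)(0.8090) = 0.7605.
θ_z = arccos(0.7605) = 40.49°, so the elevation is 90° − 40.49° = 49.51°.

49.5°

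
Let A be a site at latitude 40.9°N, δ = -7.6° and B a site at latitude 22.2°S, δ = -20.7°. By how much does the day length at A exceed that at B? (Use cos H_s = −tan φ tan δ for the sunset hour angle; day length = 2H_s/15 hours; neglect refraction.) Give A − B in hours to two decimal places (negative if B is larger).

A: H_s = arccos(−tan 40.9° · tan -7.6°) = 83.36°, so 2H_s/15 = 11.1147 h.
B: H_s = arccos(−tan -22.2° · tan -20.7°) = 98.87°, so 2H_s/15 = 13.1827 h.
A − B = 11.1147 − 13.1827 = -2.0680 h.

-2.07 h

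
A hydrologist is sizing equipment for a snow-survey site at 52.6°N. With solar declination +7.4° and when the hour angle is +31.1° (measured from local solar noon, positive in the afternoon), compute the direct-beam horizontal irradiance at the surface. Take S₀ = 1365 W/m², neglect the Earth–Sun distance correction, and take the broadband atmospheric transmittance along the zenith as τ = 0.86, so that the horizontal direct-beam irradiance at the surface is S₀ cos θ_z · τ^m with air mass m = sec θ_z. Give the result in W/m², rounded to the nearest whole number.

cos θ_z = sin(52.6°) sin(7.4°) + cos(52.6°) cos(7.4°) cos(31.10°) = 0.1023 + 0.5157 = 0.6180.
Air mass m = 1/cos θ_z = 1/0.6180 = 1.618; τ^m = 0.86^1.618 = 0.7835.
Surface direct beam = 1365 × 0.6180 × 0.7835 = 660.94 W/m².

661 W/m²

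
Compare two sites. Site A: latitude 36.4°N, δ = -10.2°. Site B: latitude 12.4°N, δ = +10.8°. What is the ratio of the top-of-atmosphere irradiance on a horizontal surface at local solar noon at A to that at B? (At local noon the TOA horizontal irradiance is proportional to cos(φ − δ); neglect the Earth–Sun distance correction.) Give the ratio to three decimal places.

A: cos θ_z = cos(36.4° − (-10.2°)) = 0.6871.
B: cos θ_z = cos(12.4° − (10.8°)) = 0.9996.
Ratio A/B = 0.6871 / 0.9996 = 0.6874.

0.687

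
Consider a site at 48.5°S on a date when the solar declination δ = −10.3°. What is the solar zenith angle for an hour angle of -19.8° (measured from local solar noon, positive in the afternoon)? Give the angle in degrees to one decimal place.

41.6°

cos θ_z = sin φ sin δ + cos φ cos δ cos H = (-0.7490)(-0.1788) + (0.6626)(0.9839)(0.9409) = 0.7473.
θ_z = arccos(0.7473) = 41.64°.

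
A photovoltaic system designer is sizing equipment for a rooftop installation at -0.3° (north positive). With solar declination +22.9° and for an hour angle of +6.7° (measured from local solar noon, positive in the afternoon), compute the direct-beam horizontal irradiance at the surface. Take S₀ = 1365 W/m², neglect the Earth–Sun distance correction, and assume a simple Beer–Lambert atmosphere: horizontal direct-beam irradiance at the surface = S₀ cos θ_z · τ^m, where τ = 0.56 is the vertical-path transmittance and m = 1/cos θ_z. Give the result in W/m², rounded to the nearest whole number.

660 W/m²

cos θ_z = sin φ sin δ + cos φ cos δ cos H = (-0.0052)(0.3891) + (1.0000)(0.9212)(0.9932) = 0.9129.
Air mass m = 1/cos θ_z = 1/0.9129 = 1.095; τ^m = 0.56^1.095 = 0.5300.
Surface direct beam = 1365 × 0.9129 × 0.5300 = 660.44 W/m².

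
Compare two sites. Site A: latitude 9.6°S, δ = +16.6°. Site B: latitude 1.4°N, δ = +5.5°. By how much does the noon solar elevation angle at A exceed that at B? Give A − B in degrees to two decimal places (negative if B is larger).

A: 90° − |-9.6 − (16.6)| = 63.80°.
B: 90° − |1.4 − (5.5)| = 85.90°.
A − B = 63.80 − 85.90 = -22.10°.

-22.10°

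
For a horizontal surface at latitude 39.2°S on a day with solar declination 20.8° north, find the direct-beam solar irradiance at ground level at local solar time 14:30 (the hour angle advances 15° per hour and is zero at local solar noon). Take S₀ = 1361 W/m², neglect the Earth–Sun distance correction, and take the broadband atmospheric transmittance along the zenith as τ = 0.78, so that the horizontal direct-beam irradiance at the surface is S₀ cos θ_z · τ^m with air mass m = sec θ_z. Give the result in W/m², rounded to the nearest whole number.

Hour angle H = 15° × (14.5 − 12) = 37.50°.
cos θ_z = sin(-39.2°) sin(20.8°) + cos(-39.2°) cos(20.8°) cos(37.50°) = -0.2244 + 0.5747 = 0.3503.
Air mass m = 1/cos θ_z = 1/0.3503 = 2.855; τ^m = 0.78^2.855 = 0.4920.
Surface direct beam = 1361 × 0.3503 × 0.4920 = 234.57 W/m².

235 W/m²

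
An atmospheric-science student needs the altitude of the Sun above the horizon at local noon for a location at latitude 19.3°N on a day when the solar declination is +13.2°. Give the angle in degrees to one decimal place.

83.9°

At local solar noon the hour angle is zero, so the elevation is 90° − |φ − δ| = 90° − |19.3° − (13.2°)| = 90° − 6.1° = 83.9°.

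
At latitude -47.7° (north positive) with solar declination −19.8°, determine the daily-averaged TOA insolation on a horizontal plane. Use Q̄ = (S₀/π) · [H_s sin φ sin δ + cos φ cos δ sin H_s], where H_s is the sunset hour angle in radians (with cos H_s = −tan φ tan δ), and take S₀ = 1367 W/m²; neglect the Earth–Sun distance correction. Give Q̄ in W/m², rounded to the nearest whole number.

469 W/m²

The sunset hour angle satisfies cos H_s = −tan φ tan δ = -0.3957, giving H_s = 113.31°. In radians, H_s = 1.9776.
H_s sin φ sin δ = 1.9776 × -0.7396 × -0.3387 = 0.4954.
cos φ cos δ sin H_s = 0.6730 × 0.9409 × 0.9184 = 0.5816.
Q̄ = (1367/π) × (0.4954 + 0.5816) = 435.13 × 1.0770 = 468.64 W/m².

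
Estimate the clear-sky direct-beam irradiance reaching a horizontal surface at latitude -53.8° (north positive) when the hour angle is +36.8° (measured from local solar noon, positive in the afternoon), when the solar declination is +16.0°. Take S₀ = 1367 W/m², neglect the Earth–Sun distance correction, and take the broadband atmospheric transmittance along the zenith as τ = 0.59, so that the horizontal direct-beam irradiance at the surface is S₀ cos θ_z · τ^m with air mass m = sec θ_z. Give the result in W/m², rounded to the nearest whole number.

cos θ_z = sin(-53.8°) sin(16.0°) + cos(-53.8°) cos(16.0°) cos(36.80°) = -0.2224 + 0.4546 = 0.2322.
Air mass m = 1/cos θ_z = 1/0.2322 = 4.307; τ^m = 0.59^4.307 = 0.1031.
Surface direct beam = 1367 × 0.2322 × 0.1031 = 32.73 W/m².

33 W/m²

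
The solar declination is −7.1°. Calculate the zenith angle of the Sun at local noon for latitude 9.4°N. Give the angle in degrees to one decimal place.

At local solar noon the hour angle is zero, so the zenith angle is |φ − δ| = |9.4° − (-7.1°)| = 16.5°.

16.5°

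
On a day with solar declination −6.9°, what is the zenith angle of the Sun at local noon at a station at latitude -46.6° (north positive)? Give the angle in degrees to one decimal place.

39.7°

At local solar noon the hour angle is zero, so the zenith angle is |φ − δ| = |-46.6° − (-6.9°)| = 39.7°.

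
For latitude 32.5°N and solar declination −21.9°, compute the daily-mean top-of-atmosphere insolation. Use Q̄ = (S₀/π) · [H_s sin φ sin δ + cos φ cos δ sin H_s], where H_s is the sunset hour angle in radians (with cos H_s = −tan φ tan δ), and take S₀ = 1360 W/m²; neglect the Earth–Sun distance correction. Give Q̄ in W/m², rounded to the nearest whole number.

−tan φ tan δ = −(0.6371)(-0.4020) = 0.2561; H_s = arccos(0.2561) = 75.16°. In radians, H_s = 1.3118.
H_s sin φ sin δ = 1.3118 × 0.5373 × -0.3730 = -0.2629.
cos φ cos δ sin H_s = 0.8434 × 0.9278 × 0.9666 = 0.7564.
Q̄ = (1360/π) × (-0.2629 + 0.7564) = 432.90 × 0.4935 = 213.64 W/m².

214 W/m²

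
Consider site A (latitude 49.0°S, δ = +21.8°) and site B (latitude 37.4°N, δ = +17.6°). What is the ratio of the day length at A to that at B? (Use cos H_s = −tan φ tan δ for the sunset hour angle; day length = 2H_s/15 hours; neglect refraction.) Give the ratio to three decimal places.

A: H_s = arccos(−tan -49.0° · tan 21.8°) = 62.61°, so 2H_s/15 = 8.3480 h.
B: H_s = arccos(−tan 37.4° · tan 17.6°) = 104.04°, so 2H_s/15 = 13.8720 h.
Ratio A/B = 8.3480 / 13.8720 = 0.6018.

0.602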